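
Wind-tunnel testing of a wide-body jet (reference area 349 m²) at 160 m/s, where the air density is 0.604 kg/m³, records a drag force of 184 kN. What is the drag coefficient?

CD = 0.0682

From D = ½ρv²S·CD, rearranging gives CD = 2D/(ρv²S).
CD = 2 × 1.84×10^5 / (0.604 × 160² × 349) = 0.0682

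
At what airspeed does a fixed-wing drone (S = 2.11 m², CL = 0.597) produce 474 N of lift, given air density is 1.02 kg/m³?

v = 27.2 m/s

L = ½ρv²S·CL ⇒ v = √(2L/(ρ·S·CL))
v = √(2 × 474 / (1.02 × 2.11 × 0.597)) = √737.8 = 27.2 m/s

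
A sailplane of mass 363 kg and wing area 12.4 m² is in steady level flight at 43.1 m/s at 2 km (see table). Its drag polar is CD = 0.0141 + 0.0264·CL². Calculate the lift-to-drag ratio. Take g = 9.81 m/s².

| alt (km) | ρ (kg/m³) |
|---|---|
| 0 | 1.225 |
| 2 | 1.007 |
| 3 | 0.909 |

At 2 km, from the table: ρ = 1.007 kg/m³.
Weight W = mg = 363 × 9.81 = 3561 N; in level flight L = W.
q = ½ρv² = ½ × 1.007 × 43.1² = 935.3 Pa.
Required CL = L/(qS) = 3561/(935.3·12.4) = 0.307.
CD = 0.0141 + 0.0264 × 0.307² = 0.01659.
L/D = CL/CD = 0.307 / 0.01659 = 18.5

L/D = 18.5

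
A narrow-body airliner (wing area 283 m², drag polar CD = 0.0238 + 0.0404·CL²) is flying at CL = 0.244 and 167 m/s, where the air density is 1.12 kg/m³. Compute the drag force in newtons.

CD = 0.0238 + 0.0404 × 0.244² = 0.02621
D = ½ρv²S·CD = ½ × 1.12 × 167² × 283 × 0.02621 = 1.16×10^5 N

D = 1.16×10^5 N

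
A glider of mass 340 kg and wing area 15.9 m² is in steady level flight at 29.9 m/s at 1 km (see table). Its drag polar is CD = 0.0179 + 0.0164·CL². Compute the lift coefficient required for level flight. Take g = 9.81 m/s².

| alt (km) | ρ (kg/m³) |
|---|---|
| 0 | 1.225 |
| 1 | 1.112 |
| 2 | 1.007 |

At 1 km, from the table: ρ = 1.112 kg/m³.
Weight W = mg = 340 × 9.81 = 3335.4 N; in level flight L = W.
q = ½ρv² = ½ × 1.112 × 29.9² = 497.1 Pa.
CL = 2W/(ρv²S) = 2×3335.4/(1.112×29.9²×15.9) = 0.422.

CL = 0.422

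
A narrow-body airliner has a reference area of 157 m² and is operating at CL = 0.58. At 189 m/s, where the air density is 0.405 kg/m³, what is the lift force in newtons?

L = ½ρv²S·CL = ½ × 0.405 × 189² × 157 × 0.58 = 6.59×10^5 N ≈ 659 kN

L = 6.59×10^5 N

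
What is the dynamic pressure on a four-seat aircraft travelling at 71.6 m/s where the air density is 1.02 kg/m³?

q = 2610 Pa

q = ½ρv² = ½ × 1.02 × 71.6² = 2610 Pa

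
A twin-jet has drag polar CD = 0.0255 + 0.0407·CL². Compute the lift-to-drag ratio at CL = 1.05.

L/D = 14.9

CD = 0.0255 + 0.0407 × 1.05² = 0.07037
L/D = CL/CD = 1.05 / 0.07037 = 14.9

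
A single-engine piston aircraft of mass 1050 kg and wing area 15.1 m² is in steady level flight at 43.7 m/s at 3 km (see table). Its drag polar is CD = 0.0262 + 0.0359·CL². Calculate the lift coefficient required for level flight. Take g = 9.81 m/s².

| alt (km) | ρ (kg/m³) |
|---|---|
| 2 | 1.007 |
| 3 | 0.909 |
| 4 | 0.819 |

CL = 0.786

At 3 km, from the table: ρ = 0.909 kg/m³.
Weight W = mg = 1050 × 9.81 = 10300 N; in level flight L = W.
Dynamic pressure q = 0.5 × 0.909 × 43.7² = 868 Pa.
CL = W/(q·S) = 10300 / (868 × 15.1) = 0.7859.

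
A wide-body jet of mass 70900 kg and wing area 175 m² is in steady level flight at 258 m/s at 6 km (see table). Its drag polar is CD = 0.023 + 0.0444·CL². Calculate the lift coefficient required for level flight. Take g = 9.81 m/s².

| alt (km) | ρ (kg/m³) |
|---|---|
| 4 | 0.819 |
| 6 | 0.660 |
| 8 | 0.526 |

CL = 0.181

At 6 km, from the table: ρ = 0.660 kg/m³.
Weight W = mg = 70900 × 9.81 = 6.9553×10^5 N; in level flight L = W.
q = ½ρv² = ½ × 0.66 × 258² = 21970 Pa.
CL = 2W/(ρv²S) = 2×6.9553×10^5/(0.66×258²×175) = 0.1809.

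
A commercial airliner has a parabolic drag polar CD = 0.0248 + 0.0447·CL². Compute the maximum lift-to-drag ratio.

For CD = CD0 + K·CL², (L/D)max occurs at CL* = √(CD0/K) and equals 1/(2√(K·CD0)).
(L/D)max = 1/(2√(0.0447 × 0.0248)) = 1/(2 × 0.0333) = 15

(L/D)max = 15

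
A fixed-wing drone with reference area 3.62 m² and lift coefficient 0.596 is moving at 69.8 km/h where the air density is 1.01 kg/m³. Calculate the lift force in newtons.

Convert speed: v = 69.8 km/h ÷ 3.6 = 19.39 m/s.
L = ½ρv²S·CL = ½ × 1.01 × 19.39² × 3.62 × 0.596 = 410 N

L = 410 N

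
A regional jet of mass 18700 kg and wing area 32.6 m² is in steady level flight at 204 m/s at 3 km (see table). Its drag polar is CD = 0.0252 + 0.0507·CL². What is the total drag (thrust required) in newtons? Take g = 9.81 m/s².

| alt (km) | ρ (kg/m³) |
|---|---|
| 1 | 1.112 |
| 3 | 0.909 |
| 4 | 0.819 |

D = 18300 N

At 3 km, from the table: ρ = 0.909 kg/m³.
In steady level flight, lift balances weight: W = mg = 18700 × 9.81 = 1.8345×10^5 N.
Dynamic pressure q = 0.5 × 0.909 × 204² = 18910 Pa.
CL = 2W/(ρv²S) = 2×1.8345×10^5/(0.909×204²×32.6) = 0.2975.
CD = 0.0252 + 0.0507 × 0.2975² = 0.02969.
D = q·S·CD = 18910 × 32.6 × 0.02969 = 18310 N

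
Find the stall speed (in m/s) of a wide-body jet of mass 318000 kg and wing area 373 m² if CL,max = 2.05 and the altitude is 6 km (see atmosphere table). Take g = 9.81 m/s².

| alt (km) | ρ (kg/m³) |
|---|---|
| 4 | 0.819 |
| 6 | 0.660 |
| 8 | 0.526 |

V_stall = 111 m/s

At 6 km, from the table: ρ = 0.660 kg/m³.
Weight W = mg = 318000 × 9.81 = 3.12×10^6 N.
V_stall = √(2W/(ρ·S·CL,max)) = √(2 × 3.12×10^6 / (0.66 × 373 × 2.05))
V_stall = √12360 = 111 m/s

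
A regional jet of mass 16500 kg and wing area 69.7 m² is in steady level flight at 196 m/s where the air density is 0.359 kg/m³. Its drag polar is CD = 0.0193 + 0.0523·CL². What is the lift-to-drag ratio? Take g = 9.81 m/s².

L/D = 13.3

Weight W = mg = 16500 × 9.81 = 1.6186×10^5 N; in level flight L = W.
Dynamic pressure q = 0.5 × 0.359 × 196² = 6896 Pa.
CL = 2W/(ρv²S) = 2×1.6186×10^5/(0.359×196²×69.7) = 0.3368.
CD = 0.0193 + 0.0523 × 0.3368² = 0.02523.
L/D = CL/CD = 0.3368 / 0.02523 = 13.3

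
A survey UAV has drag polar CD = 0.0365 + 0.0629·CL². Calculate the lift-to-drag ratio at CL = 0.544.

CD = 0.0365 + 0.0629 × 0.544² = 0.05511
L/D = CL/CD = 0.544 / 0.05511 = 9.87

L/D = 9.87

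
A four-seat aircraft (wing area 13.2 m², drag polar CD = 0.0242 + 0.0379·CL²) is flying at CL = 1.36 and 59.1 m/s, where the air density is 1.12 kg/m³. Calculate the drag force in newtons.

CD = 0.0242 + 0.0379 × 1.36² = 0.0943
D = ½ρv²S·CD = ½ × 1.12 × 59.1² × 13.2 × 0.0943 = 2430 N

D = 2430 N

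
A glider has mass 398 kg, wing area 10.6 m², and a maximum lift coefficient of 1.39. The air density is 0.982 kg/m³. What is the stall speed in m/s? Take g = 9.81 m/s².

Weight W = mg = 398 × 9.81 = 3904 N.
From L = ½ρV²S·CL,max = W: V_stall = √(2W/(ρSCL,max)) = √(2·3904/(0.982·10.6·1.39))
V_stall = √539.7 = 23.2 m/s

V_stall = 23.2 m/s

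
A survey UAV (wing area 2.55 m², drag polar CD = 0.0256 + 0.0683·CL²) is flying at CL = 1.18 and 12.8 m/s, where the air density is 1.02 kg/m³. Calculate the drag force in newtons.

CD = 0.0256 + 0.0683 × 1.18² = 0.1207
D = ½ρv²S·CD = ½ × 1.02 × 12.8² × 2.55 × 0.1207 = 25.7 N

D = 25.7 N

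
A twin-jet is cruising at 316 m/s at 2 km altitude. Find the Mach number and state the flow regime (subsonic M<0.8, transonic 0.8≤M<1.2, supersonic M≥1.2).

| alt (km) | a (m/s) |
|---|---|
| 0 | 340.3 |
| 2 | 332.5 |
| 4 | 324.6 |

M = 0.95 (transonic)

At 2 km, from the table: a = 332.5 m/s.
M = v/a = 316 / 332.5 = 0.95
M = 0.95 → transonic.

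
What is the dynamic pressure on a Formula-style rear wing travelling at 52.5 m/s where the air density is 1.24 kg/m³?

q = ½ρv² = ½ × 1.24 × 52.5² = 1710 Pa

q = 1710 Pa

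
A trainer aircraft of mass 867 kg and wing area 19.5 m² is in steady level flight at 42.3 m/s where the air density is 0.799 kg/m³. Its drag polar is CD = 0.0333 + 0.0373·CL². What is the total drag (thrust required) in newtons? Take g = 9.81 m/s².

D = 658 N

Level flight ⇒ L = W = m·g = 867 × 9.81 = 8505.3 N.
Dynamic pressure q = 0.5 × 0.799 × 42.3² = 714.8 Pa.
Required CL = L/(qS) = 8505.3/(714.8·19.5) = 0.6102.
CD = 0.0333 + 0.0373 × 0.6102² = 0.04719.
D = q·S·CD = 714.8 × 19.5 × 0.04719 = 657.7 N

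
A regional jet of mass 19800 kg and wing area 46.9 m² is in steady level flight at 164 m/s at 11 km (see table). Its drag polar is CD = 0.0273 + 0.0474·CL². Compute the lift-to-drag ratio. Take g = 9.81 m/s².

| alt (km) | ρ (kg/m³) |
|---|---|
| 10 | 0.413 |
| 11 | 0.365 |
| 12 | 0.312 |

L/D = 13.8

At 11 km, from the table: ρ = 0.365 kg/m³.
Level flight ⇒ L = W = m·g = 19800 × 9.81 = 1.9424×10^5 N.
q = ½ρv² = ½ × 0.365 × 164² = 4909 Pa.
CL = W/(q·S) = 1.9424×10^5 / (4909 × 46.9) = 0.8437.
CD = 0.0273 + 0.0474 × 0.8437² = 0.06104.
L/D = CL/CD = 0.8437 / 0.06104 = 13.8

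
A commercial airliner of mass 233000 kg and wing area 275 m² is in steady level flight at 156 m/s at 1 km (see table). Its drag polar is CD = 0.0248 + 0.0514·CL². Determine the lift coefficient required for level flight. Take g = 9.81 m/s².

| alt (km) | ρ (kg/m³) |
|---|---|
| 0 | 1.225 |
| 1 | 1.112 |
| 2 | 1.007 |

At 1 km, from the table: ρ = 1.112 kg/m³.
Level flight ⇒ L = W = m·g = 233000 × 9.81 = 2.2857×10^6 N.
q = ½ρv² = ½ × 1.112 × 156² = 13530 Pa.
Required CL = L/(qS) = 2.2857×10^6/(13530·275) = 0.6143.

CL = 0.614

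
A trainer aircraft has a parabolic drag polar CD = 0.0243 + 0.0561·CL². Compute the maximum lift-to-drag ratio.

(L/D)max = 13.5

For CD = CD0 + K·CL², (L/D)max occurs at CL* = √(CD0/K) and equals 1/(2√(K·CD0)).
(L/D)max = 1/(2√(0.0561 × 0.0243)) = 1/(2 × 0.03692) = 13.5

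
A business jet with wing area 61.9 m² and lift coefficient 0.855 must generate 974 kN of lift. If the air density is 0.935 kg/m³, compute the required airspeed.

v = 198 m/s

L = ½ρv²S·CL ⇒ v = √(2L/(ρ·S·CL))
v = √(2 × 9.74×10^5 / (0.935 × 61.9 × 0.855)) = √39370 = 198 m/s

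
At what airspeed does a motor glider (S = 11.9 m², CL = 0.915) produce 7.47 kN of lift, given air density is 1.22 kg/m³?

v = 33.5 m/s

L = ½ρv²S·CL ⇒ v = √(2L/(ρ·S·CL))
v = √(2 × 7470 / (1.22 × 11.9 × 0.915)) = √1125 = 33.5 m/s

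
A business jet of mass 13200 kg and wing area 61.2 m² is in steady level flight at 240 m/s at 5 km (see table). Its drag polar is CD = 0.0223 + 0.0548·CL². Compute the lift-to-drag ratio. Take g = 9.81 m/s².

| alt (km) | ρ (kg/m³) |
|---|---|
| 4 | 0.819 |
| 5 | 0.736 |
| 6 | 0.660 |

At 5 km, from the table: ρ = 0.736 kg/m³.
In steady level flight, lift balances weight: W = mg = 13200 × 9.81 = 1.2949×10^5 N.
Dynamic pressure q = 0.5 × 0.736 × 240² = 21200 Pa.
Required CL = L/(qS) = 1.2949×10^5/(21200·61.2) = 0.09982.
CD = 0.0223 + 0.0548 × 0.09982² = 0.02285.
L/D = CL/CD = 0.09982 / 0.02285 = 4.37

L/D = 4.37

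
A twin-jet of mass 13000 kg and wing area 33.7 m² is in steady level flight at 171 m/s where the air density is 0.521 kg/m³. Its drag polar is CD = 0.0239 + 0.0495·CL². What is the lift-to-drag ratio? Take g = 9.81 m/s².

In steady level flight, lift balances weight: W = mg = 13000 × 9.81 = 1.2753×10^5 N.
q = ½ρv² = ½ × 0.521 × 171² = 7617 Pa.
CL = 2W/(ρv²S) = 2×1.2753×10^5/(0.521×171²×33.7) = 0.4968.
CD = 0.0239 + 0.0495 × 0.4968² = 0.03612.
L/D = CL/CD = 0.4968 / 0.03612 = 13.8

L/D = 13.8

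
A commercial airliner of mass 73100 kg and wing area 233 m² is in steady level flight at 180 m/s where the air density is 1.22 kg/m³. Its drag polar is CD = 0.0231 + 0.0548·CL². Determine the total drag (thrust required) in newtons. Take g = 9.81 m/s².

In steady level flight, lift balances weight: W = mg = 73100 × 9.81 = 7.1711×10^5 N.
Dynamic pressure q = 0.5 × 1.22 × 180² = 19760 Pa.
Required CL = L/(qS) = 7.1711×10^5/(19760·233) = 0.1557.
CD = 0.0231 + 0.0548 × 0.1557² = 0.02443.
D = q·S·CD = 19760 × 233 × 0.02443 = 1.125×10^5 N

D = 1.12×10^5 N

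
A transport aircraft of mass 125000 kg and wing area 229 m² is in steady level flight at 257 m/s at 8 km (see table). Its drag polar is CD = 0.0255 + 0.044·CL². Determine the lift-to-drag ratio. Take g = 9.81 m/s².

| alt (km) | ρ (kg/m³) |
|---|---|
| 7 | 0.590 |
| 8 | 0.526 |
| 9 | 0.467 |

At 8 km, from the table: ρ = 0.526 kg/m³.
In steady level flight, lift balances weight: W = mg = 125000 × 9.81 = 1.2262×10^6 N.
Dynamic pressure q = 0.5 × 0.526 × 257² = 17370 Pa.
Required CL = L/(qS) = 1.2262×10^6/(17370·229) = 0.3083.
CD = 0.0255 + 0.044 × 0.3083² = 0.02968.
L/D = CL/CD = 0.3083 / 0.02968 = 10.4

L/D = 10.4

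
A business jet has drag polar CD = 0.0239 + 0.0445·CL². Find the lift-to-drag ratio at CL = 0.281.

L/D = 10.3

CD = 0.0239 + 0.0445 × 0.281² = 0.02741
L/D = CL/CD = 0.281 / 0.02741 = 10.3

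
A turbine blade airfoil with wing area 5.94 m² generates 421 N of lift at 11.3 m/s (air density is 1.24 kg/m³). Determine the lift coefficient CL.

From L = ½ρv²S·CL, rearranging gives CL = 2L/(ρv²S).
CL = 2 × 421 / (1.24 × 11.3² × 5.94) = 0.895

CL = 0.895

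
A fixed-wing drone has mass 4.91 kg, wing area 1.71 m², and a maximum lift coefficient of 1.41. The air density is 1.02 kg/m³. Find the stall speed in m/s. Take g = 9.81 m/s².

V_stall = 6.26 m/s

Stall occurs when L = W at CL,max. W = mg = 4.91 × 9.81 = 48.17 N.
V_stall = √(2W/(ρ·S·CL,max)) = √(2 × 48.17 / (1.02 × 1.71 × 1.41))
V_stall = √39.17 = 6.26 m/s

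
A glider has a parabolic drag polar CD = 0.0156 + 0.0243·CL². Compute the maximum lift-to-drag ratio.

(L/D)max = 25.7

For CD = CD0 + K·CL², (L/D)max occurs at CL* = √(CD0/K) and equals 1/(2√(K·CD0)).
(L/D)max = 1/(2√(0.0243 × 0.0156)) = 1/(2 × 0.01947) = 25.7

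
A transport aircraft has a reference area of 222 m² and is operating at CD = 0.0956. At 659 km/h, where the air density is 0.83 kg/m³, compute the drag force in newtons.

D = 2.95×10^5 N

Convert speed: v = 659 km/h ÷ 3.6 = 183.1 m/s.
D = ½ρv²S·CD = ½ × 0.83 × 183.1² × 222 × 0.0956 = 2.95×10^5 N ≈ 295 kN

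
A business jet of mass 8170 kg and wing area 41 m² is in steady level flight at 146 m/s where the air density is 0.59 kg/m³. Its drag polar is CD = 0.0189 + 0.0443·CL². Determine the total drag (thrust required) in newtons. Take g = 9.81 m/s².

Level flight ⇒ L = W = m·g = 8170 × 9.81 = 80148 N.
q = ½ρv² = ½ × 0.59 × 146² = 6288 Pa.
CL = 2W/(ρv²S) = 2×80148/(0.59×146²×41) = 0.3109.
CD = 0.0189 + 0.0443 × 0.3109² = 0.02318.
D = q·S·CD = 6288 × 41 × 0.02318 = 5977 N

D = 5980 N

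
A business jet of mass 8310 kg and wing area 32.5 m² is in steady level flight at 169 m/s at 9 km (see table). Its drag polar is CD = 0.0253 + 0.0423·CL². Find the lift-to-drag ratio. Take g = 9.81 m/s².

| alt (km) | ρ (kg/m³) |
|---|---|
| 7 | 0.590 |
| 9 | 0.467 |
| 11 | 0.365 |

L/D = 12

At 9 km, from the table: ρ = 0.467 kg/m³.
Weight W = mg = 8310 × 9.81 = 81521 N; in level flight L = W.
q = ½ρv² = ½ × 0.467 × 169² = 6669 Pa.
CL = W/(q·S) = 81521 / (6669 × 32.5) = 0.3761.
CD = 0.0253 + 0.0423 × 0.3761² = 0.03128.
L/D = CL/CD = 0.3761 / 0.03128 = 12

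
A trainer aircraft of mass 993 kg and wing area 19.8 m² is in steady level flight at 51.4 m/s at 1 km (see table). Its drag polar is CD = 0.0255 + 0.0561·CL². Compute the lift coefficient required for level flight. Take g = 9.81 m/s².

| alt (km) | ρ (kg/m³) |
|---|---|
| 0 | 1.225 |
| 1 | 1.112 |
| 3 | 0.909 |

At 1 km, from the table: ρ = 1.112 kg/m³.
In steady level flight, lift balances weight: W = mg = 993 × 9.81 = 9741.3 N.
Dynamic pressure q = 0.5 × 1.112 × 51.4² = 1469 Pa.
CL = W/(q·S) = 9741.3 / (1469 × 19.8) = 0.3349.

CL = 0.335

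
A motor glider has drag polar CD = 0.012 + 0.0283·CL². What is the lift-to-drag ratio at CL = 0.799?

CD = 0.012 + 0.0283 × 0.799² = 0.03007
L/D = CL/CD = 0.799 / 0.03007 = 26.6

L/D = 26.6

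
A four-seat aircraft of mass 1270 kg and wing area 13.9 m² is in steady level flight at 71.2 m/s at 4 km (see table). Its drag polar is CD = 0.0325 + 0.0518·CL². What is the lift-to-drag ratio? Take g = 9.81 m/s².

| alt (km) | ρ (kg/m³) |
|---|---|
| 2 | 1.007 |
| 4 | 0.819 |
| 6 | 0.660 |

At 4 km, from the table: ρ = 0.819 kg/m³.
In steady level flight, lift balances weight: W = mg = 1270 × 9.81 = 12459 N.
Dynamic pressure q = 0.5 × 0.819 × 71.2² = 2076 Pa.
Required CL = L/(qS) = 12459/(2076·13.9) = 0.4318.
CD = 0.0325 + 0.0518 × 0.4318² = 0.04216.
L/D = CL/CD = 0.4318 / 0.04216 = 10.2

L/D = 10.2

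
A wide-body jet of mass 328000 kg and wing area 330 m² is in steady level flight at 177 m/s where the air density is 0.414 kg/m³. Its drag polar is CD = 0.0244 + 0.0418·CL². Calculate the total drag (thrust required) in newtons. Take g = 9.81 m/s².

Weight W = mg = 328000 × 9.81 = 3.2177×10^6 N; in level flight L = W.
Dynamic pressure q = 0.5 × 0.414 × 177² = 6485 Pa.
CL = 2W/(ρv²S) = 2×3.2177×10^6/(0.414×177²×330) = 1.504.
CD = 0.0244 + 0.0418 × 1.504² = 0.1189.
D = q·S·CD = 6485 × 330 × 0.1189 = 2.544×10^5 N

D = 2.54×10^5 N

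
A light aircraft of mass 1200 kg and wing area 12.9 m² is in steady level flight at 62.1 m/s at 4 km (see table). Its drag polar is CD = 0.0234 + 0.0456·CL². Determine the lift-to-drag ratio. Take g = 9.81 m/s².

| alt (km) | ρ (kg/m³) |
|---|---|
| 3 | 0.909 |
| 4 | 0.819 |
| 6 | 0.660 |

L/D = 15

At 4 km, from the table: ρ = 0.819 kg/m³.
Level flight ⇒ L = W = m·g = 1200 × 9.81 = 11772 N.
q = ½ρv² = ½ × 0.819 × 62.1² = 1579 Pa.
Required CL = L/(qS) = 11772/(1579·12.9) = 0.5779.
CD = 0.0234 + 0.0456 × 0.5779² = 0.03863.
L/D = CL/CD = 0.5779 / 0.03863 = 15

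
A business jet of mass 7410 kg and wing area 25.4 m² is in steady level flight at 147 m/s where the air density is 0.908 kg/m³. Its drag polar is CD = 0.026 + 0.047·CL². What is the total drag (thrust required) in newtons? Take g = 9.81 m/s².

Level flight ⇒ L = W = m·g = 7410 × 9.81 = 72692 N.
Dynamic pressure q = 0.5 × 0.908 × 147² = 9810 Pa.
CL = 2W/(ρv²S) = 2×72692/(0.908×147²×25.4) = 0.2917.
CD = 0.026 + 0.047 × 0.2917² = 0.03.
D = q·S·CD = 9810 × 25.4 × 0.03 = 7476 N

D = 7480 N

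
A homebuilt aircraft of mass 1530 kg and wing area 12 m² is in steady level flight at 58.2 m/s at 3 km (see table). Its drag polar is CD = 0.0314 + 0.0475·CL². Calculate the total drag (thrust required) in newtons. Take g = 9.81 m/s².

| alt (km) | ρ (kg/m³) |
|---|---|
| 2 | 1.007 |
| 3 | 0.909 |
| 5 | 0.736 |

D = 1160 N

At 3 km, from the table: ρ = 0.909 kg/m³.
Level flight ⇒ L = W = m·g = 1530 × 9.81 = 15009 N.
Dynamic pressure q = 0.5 × 0.909 × 58.2² = 1540 Pa.
CL = W/(q·S) = 15009 / (1540 × 12) = 0.8125.
CD = 0.0314 + 0.0475 × 0.8125² = 0.06275.
D = q·S·CD = 1540 × 12 × 0.06275 = 1159 N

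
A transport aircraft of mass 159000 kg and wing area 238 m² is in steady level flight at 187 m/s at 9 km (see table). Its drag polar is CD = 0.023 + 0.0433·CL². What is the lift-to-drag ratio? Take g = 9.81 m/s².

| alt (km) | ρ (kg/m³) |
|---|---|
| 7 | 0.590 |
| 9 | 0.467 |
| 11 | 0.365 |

L/D = 15.8

At 9 km, from the table: ρ = 0.467 kg/m³.
Weight W = mg = 159000 × 9.81 = 1.5598×10^6 N; in level flight L = W.
q = ½ρv² = ½ × 0.467 × 187² = 8165 Pa.
CL = W/(q·S) = 1.5598×10^6 / (8165 × 238) = 0.8026.
CD = 0.023 + 0.0433 × 0.8026² = 0.05089.
L/D = CL/CD = 0.8026 / 0.05089 = 15.8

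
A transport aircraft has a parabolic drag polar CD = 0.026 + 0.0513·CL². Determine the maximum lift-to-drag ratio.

For CD = CD0 + K·CL², (L/D)max occurs at CL* = √(CD0/K) and equals 1/(2√(K·CD0)).
(L/D)max = 1/(2√(0.0513 × 0.026)) = 1/(2 × 0.03652) = 13.7

(L/D)max = 13.7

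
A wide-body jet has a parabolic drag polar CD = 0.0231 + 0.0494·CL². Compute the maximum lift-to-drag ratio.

(L/D)max = 14.8

For CD = CD0 + K·CL², (L/D)max occurs at CL* = √(CD0/K) and equals 1/(2√(K·CD0)).
(L/D)max = 1/(2√(0.0494 × 0.0231)) = 1/(2 × 0.03378) = 14.8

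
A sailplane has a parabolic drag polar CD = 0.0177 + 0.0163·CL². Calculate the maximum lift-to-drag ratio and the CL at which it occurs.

(L/D)max = 29.4, at CL = 1.04

For CD = CD0 + K·CL², (L/D)max occurs at CL* = √(CD0/K) and equals 1/(2√(K·CD0)).
(L/D)max = 1/(2√(0.0163 × 0.0177)) = 1/(2 × 0.01699) = 29.4
CL* = √(0.0177/0.0163) = 1.04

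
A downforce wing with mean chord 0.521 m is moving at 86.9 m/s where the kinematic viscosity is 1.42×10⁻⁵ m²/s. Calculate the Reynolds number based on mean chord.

Re = v·c/ν = 86.9 × 0.521 / (1.42×10⁻⁵) = 3.19×10^6

Re = 3.19×10^6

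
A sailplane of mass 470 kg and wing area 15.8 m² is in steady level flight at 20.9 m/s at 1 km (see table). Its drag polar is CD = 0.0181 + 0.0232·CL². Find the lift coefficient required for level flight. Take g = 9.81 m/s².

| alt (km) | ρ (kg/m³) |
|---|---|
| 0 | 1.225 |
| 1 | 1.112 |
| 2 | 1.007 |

At 1 km, from the table: ρ = 1.112 kg/m³.
In steady level flight, lift balances weight: W = mg = 470 × 9.81 = 4610.7 N.
q = ½ρv² = ½ × 1.112 × 20.9² = 242.9 Pa.
CL = 2W/(ρv²S) = 2×4610.7/(1.112×20.9²×15.8) = 1.202.

CL = 1.2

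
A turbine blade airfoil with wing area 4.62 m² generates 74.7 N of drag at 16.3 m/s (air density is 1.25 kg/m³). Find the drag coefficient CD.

From D = ½ρv²S·CD, rearranging gives CD = 2D/(ρv²S).
CD = 2 × 74.7 / (1.25 × 16.3² × 4.62) = 0.0974

CD = 0.0974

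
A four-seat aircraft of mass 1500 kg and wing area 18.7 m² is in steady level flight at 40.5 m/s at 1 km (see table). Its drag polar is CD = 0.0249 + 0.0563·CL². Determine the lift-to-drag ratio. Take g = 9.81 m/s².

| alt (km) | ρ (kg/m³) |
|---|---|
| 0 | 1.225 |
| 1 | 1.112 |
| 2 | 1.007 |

L/D = 12.9

At 1 km, from the table: ρ = 1.112 kg/m³.
Level flight ⇒ L = W = m·g = 1500 × 9.81 = 14715 N.
q = ½ρv² = ½ × 1.112 × 40.5² = 912 Pa.
CL = W/(q·S) = 14715 / (912 × 18.7) = 0.8628.
CD = 0.0249 + 0.0563 × 0.8628² = 0.06682.
L/D = CL/CD = 0.8628 / 0.06682 = 12.9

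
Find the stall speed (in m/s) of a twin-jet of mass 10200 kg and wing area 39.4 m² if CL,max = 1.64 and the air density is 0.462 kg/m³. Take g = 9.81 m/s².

At stall, lift equals weight: L = W = m·g = 10200 × 9.81 = 1.001×10^5 N.
From L = ½ρV²S·CL,max = W: V_stall = √(2W/(ρSCL,max)) = √(2·1.001×10^5/(0.462·39.4·1.64))
V_stall = √6704 = 81.9 m/s

V_stall = 81.9 m/s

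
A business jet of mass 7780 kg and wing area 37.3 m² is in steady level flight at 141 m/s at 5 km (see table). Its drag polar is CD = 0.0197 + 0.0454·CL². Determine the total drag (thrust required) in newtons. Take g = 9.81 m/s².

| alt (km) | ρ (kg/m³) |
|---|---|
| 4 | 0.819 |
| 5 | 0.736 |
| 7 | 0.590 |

At 5 km, from the table: ρ = 0.736 kg/m³.
Level flight ⇒ L = W = m·g = 7780 × 9.81 = 76322 N.
q = ½ρv² = ½ × 0.736 × 141² = 7316 Pa.
CL = 2W/(ρv²S) = 2×76322/(0.736×141²×37.3) = 0.2797.
CD = 0.0197 + 0.0454 × 0.2797² = 0.02325.
D = q·S·CD = 7316 × 37.3 × 0.02325 = 6345 N

D = 6350 N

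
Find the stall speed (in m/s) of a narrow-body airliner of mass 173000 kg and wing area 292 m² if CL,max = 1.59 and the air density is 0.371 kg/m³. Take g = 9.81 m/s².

V_stall = 140 m/s

At stall, lift equals weight: L = W = m·g = 173000 × 9.81 = 1.697×10^6 N.
V_stall = √(2W/(ρ·S·CL,max)) = √(2 × 1.697×10^6 / (0.371 × 292 × 1.59))
V_stall = √19710 = 140 m/s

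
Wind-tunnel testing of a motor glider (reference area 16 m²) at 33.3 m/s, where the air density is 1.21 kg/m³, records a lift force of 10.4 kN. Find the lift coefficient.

CL = 0.969

From L = ½ρv²S·CL, rearranging gives CL = 2L/(ρv²S).
CL = 2 × 10400 / (1.21 × 33.3² × 16) = 0.969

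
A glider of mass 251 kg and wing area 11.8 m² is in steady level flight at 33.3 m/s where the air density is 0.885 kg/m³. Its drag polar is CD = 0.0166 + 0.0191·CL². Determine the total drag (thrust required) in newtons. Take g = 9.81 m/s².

D = 116 N

Weight W = mg = 251 × 9.81 = 2462.3 N; in level flight L = W.
Dynamic pressure q = 0.5 × 0.885 × 33.3² = 490.7 Pa.
CL = 2W/(ρv²S) = 2×2462.3/(0.885×33.3²×11.8) = 0.4253.
CD = 0.0166 + 0.0191 × 0.4253² = 0.02005.
D = q·S·CD = 490.7 × 11.8 × 0.02005 = 116.1 N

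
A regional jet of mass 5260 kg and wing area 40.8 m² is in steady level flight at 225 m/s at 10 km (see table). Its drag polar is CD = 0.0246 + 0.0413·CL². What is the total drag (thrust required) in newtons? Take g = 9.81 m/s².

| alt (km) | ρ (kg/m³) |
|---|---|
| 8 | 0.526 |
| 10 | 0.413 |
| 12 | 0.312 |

D = 10800 N

At 10 km, from the table: ρ = 0.413 kg/m³.
In steady level flight, lift balances weight: W = mg = 5260 × 9.81 = 51601 N.
q = ½ρv² = ½ × 0.413 × 225² = 10450 Pa.
CL = 2W/(ρv²S) = 2×51601/(0.413×225²×40.8) = 0.121.
CD = 0.0246 + 0.0413 × 0.121² = 0.0252.
D = q·S·CD = 10450 × 40.8 × 0.0252 = 10750 N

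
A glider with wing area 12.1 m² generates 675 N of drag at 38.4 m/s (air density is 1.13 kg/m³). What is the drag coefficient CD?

CD = 0.067

From D = ½ρv²S·CD, rearranging gives CD = 2D/(ρv²S).
CD = 2 × 675 / (1.13 × 38.4² × 12.1) = 0.067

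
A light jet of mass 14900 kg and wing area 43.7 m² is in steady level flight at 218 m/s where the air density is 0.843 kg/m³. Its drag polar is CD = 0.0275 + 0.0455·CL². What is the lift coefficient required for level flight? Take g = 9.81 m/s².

Level flight ⇒ L = W = m·g = 14900 × 9.81 = 1.4617×10^5 N.
Dynamic pressure q = 0.5 × 0.843 × 218² = 20030 Pa.
CL = 2W/(ρv²S) = 2×1.4617×10^5/(0.843×218²×43.7) = 0.167.

CL = 0.167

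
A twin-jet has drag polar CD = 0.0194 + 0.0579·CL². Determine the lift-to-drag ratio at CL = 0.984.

CD = 0.0194 + 0.0579 × 0.984² = 0.07546
L/D = CL/CD = 0.984 / 0.07546 = 13

L/D = 13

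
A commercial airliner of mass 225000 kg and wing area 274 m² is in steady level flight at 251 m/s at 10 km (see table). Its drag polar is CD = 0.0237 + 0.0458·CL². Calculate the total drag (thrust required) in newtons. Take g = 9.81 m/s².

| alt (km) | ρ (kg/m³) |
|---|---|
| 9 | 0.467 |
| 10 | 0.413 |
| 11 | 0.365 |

At 10 km, from the table: ρ = 0.413 kg/m³.
Weight W = mg = 225000 × 9.81 = 2.2072×10^6 N; in level flight L = W.
Dynamic pressure q = 0.5 × 0.413 × 251² = 13010 Pa.
CL = 2W/(ρv²S) = 2×2.2072×10^6/(0.413×251²×274) = 0.6192.
CD = 0.0237 + 0.0458 × 0.6192² = 0.04126.
D = q·S·CD = 13010 × 274 × 0.04126 = 1.471×10^5 N

D = 1.47×10^5 N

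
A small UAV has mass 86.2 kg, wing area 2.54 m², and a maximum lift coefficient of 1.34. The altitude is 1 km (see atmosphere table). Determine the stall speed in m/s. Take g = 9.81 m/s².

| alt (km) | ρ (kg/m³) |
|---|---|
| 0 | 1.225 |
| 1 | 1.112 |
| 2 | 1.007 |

V_stall = 21.1 m/s

At 1 km, from the table: ρ = 1.112 kg/m³.
Stall occurs when L = W at CL,max. W = mg = 86.2 × 9.81 = 845.6 N.
V_stall = √(2W/(ρ·S·CL,max)) = √(2 × 845.6 / (1.112 × 2.54 × 1.34))
V_stall = √446.9 = 21.1 m/s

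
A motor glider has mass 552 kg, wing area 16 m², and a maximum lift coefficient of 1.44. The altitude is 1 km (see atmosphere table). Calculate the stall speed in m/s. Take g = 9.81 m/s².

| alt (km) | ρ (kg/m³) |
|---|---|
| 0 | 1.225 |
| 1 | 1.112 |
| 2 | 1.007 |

V_stall = 20.6 m/s

At 1 km, from the table: ρ = 1.112 kg/m³.
Weight W = mg = 552 × 9.81 = 5415 N.
V_stall = √(2W/(ρ·S·CL,max)) = √(2 × 5415 / (1.112 × 16 × 1.44))
V_stall = √422.7 = 20.6 m/s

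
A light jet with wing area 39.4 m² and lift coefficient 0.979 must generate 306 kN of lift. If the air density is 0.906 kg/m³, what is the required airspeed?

L = ½ρv²S·CL ⇒ v = √(2L/(ρ·S·CL))
v = √(2 × 3.06×10^5 / (0.906 × 39.4 × 0.979)) = √17510 = 132 m/s

v = 132 m/s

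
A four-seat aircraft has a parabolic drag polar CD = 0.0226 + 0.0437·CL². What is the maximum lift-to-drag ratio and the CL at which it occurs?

For CD = CD0 + K·CL², (L/D)max occurs at CL* = √(CD0/K) and equals 1/(2√(K·CD0)).
(L/D)max = 1/(2√(0.0437 × 0.0226)) = 1/(2 × 0.03143) = 15.9
CL* = √(0.0226/0.0437) = 0.719

(L/D)max = 15.9, at CL = 0.719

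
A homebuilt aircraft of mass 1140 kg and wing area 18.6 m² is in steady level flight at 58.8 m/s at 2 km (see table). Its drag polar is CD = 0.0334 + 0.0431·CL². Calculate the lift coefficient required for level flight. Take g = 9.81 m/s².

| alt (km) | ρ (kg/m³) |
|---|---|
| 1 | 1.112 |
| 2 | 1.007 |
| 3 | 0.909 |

At 2 km, from the table: ρ = 1.007 kg/m³.
Weight W = mg = 1140 × 9.81 = 11183 N; in level flight L = W.
Dynamic pressure q = 0.5 × 1.007 × 58.8² = 1741 Pa.
CL = W/(q·S) = 11183 / (1741 × 18.6) = 0.3454.

CL = 0.345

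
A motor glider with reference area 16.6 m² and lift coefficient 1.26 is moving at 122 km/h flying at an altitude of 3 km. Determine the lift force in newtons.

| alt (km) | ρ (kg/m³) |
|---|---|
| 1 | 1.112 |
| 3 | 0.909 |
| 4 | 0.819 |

At 3 km, from the table: ρ = 0.909 kg/m³.
Convert speed: v = 122 km/h ÷ 3.6 = 33.89 m/s.
Dynamic pressure q = ½ρv² = ½ × 0.909 × 33.89² = 522 Pa.
L = q·S·CL = 522 × 16.6 × 1.26 = 10900 N ≈ 10.9 kN

L = 10900 N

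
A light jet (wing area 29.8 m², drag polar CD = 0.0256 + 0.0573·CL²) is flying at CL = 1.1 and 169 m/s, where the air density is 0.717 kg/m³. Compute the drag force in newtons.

D = 29000 N

CD = 0.0256 + 0.0573 × 1.1² = 0.09493
D = ½ρv²S·CD = ½ × 0.717 × 169² × 29.8 × 0.09493 = 29000 N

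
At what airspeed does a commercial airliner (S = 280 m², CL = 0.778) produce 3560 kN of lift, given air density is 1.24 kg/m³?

L = ½ρv²S·CL ⇒ v = √(2L/(ρ·S·CL))
v = √(2 × 3.56×10^6 / (1.24 × 280 × 0.778)) = √26360 = 162 m/s

v = 162 m/s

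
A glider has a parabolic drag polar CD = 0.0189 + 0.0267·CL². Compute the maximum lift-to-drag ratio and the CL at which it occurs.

(L/D)max = 22.3, at CL = 0.841

For CD = CD0 + K·CL², (L/D)max occurs at CL* = √(CD0/K) and equals 1/(2√(K·CD0)).
(L/D)max = 1/(2√(0.0267 × 0.0189)) = 1/(2 × 0.02246) = 22.3
CL* = √(0.0189/0.0267) = 0.841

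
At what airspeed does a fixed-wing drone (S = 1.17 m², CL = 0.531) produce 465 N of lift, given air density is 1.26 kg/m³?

v = 34.5 m/s

L = ½ρv²S·CL ⇒ v = √(2L/(ρ·S·CL))
v = √(2 × 465 / (1.26 × 1.17 × 0.531)) = √1188 = 34.5 m/s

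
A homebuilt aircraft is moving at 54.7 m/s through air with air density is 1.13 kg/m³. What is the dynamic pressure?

q = 1690 Pa

q = ½ρv² = ½ × 1.13 × 54.7² = 1690 Pa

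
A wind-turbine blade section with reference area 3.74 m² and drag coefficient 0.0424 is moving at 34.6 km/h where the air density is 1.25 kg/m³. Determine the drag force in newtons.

D = 9.16 N

Convert speed: v = 34.6 km/h ÷ 3.6 = 9.611 m/s.
D = ½ρv²S·CD = ½ × 1.25 × 9.611² × 3.74 × 0.0424 = 9.16 N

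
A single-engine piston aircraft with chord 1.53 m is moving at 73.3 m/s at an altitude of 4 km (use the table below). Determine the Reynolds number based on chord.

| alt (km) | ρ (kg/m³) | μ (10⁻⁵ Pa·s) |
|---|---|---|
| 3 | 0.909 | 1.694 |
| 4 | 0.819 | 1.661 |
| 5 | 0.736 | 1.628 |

At 4 km, from the table: ρ = 0.819 kg/m³, μ = 1.661×10⁻⁵ Pa·s.
Re = ρ·v·c/μ = 0.819 × 73.3 × 1.53 / (1.661×10⁻⁵) = 5.53×10^6

Re = 5.53×10^6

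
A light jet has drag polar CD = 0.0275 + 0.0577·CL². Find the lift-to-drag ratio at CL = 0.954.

CD = 0.0275 + 0.0577 × 0.954² = 0.08001
L/D = CL/CD = 0.954 / 0.08001 = 11.9

L/D = 11.9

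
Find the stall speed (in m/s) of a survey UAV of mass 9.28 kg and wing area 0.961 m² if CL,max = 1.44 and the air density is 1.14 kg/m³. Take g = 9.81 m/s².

V_stall = 10.7 m/s

At stall, lift equals weight: L = W = m·g = 9.28 × 9.81 = 91.04 N.
V_stall = √(2W/(ρ·S·CL,max)) = √(2 × 91.04 / (1.14 × 0.961 × 1.44))
V_stall = √115.4 = 10.7 m/s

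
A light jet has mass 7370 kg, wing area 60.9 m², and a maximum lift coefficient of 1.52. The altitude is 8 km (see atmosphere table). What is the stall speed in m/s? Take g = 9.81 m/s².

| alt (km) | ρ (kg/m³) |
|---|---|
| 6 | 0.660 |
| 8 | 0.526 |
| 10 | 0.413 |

At 8 km, from the table: ρ = 0.526 kg/m³.
Weight W = mg = 7370 × 9.81 = 72300 N.
From L = ½ρV²S·CL,max = W: V_stall = √(2W/(ρSCL,max)) = √(2·72300/(0.526·60.9·1.52))
V_stall = √2970 = 54.5 m/s

V_stall = 54.5 m/s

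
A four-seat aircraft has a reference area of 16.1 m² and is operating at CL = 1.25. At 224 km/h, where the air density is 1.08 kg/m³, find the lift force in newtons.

Convert speed: v = 224 km/h ÷ 3.6 = 62.22 m/s.
Dynamic pressure q = ½ρv² = ½ × 1.08 × 62.22² = 2091 Pa.
L = q·S·CL = 2091 × 16.1 × 1.25 = 42100 N ≈ 42.1 kN

L = 42100 N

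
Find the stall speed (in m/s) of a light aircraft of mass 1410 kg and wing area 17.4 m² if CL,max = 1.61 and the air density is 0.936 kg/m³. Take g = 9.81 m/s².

At stall, lift equals weight: L = W = m·g = 1410 × 9.81 = 13830 N.
V_stall = √(2W/(ρ·S·CL,max)) = √(2 × 13830 / (0.936 × 17.4 × 1.61))
V_stall = √1055 = 32.5 m/s

V_stall = 32.5 m/s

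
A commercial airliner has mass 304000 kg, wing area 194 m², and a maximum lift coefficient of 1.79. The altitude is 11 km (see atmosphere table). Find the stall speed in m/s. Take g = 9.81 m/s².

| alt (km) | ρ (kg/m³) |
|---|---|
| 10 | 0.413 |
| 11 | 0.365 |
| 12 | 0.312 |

At 11 km, from the table: ρ = 0.365 kg/m³.
Stall occurs when L = W at CL,max. W = mg = 304000 × 9.81 = 2.982×10^6 N.
V_stall = √(2W/(ρ·S·CL,max)) = √(2 × 2.982×10^6 / (0.365 × 194 × 1.79))
V_stall = √47060 = 217 m/s

V_stall = 217 m/s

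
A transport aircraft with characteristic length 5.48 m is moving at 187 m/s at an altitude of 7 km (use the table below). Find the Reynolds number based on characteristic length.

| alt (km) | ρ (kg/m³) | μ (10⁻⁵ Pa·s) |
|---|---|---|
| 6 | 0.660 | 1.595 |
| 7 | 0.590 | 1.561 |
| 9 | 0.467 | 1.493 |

Re = 3.87×10^7

At 7 km, from the table: ρ = 0.590 kg/m³, μ = 1.561×10⁻⁵ Pa·s.
Re = ρ·v·c/μ = 0.59 × 187 × 5.48 / (1.561×10⁻⁵) = 3.87×10^7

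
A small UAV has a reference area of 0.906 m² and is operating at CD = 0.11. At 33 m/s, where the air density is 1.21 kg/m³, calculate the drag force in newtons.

Dynamic pressure q = ½ρv² = ½ × 1.21 × 33² = 658.8 Pa.
D = q·S·CD = 658.8 × 0.906 × 0.11 = 65.7 N

D = 65.7 N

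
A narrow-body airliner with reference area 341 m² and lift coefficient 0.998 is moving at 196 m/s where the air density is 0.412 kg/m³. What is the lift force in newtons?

L = ½ρv²S·CL = ½ × 0.412 × 196² × 341 × 0.998 = 2.69×10^6 N ≈ 2690 kN

L = 2.69×10^6 N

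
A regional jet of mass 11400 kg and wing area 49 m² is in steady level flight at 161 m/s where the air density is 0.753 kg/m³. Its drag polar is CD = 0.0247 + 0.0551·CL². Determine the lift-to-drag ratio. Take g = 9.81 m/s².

L/D = 8.44

Level flight ⇒ L = W = m·g = 11400 × 9.81 = 1.1183×10^5 N.
q = ½ρv² = ½ × 0.753 × 161² = 9759 Pa.
Required CL = L/(qS) = 1.1183×10^5/(9759·49) = 0.2339.
CD = 0.0247 + 0.0551 × 0.2339² = 0.02771.
L/D = CL/CD = 0.2339 / 0.02771 = 8.44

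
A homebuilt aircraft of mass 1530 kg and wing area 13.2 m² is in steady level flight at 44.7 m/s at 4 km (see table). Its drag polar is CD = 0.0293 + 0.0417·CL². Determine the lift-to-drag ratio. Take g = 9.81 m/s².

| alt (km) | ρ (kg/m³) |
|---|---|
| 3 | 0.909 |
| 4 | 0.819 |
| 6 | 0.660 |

L/D = 12.7

At 4 km, from the table: ρ = 0.819 kg/m³.
In steady level flight, lift balances weight: W = mg = 1530 × 9.81 = 15009 N.
q = ½ρv² = ½ × 0.819 × 44.7² = 818.2 Pa.
CL = 2W/(ρv²S) = 2×15009/(0.819×44.7²×13.2) = 1.39.
CD = 0.0293 + 0.0417 × 1.39² = 0.1098.
L/D = CL/CD = 1.39 / 0.1098 = 12.7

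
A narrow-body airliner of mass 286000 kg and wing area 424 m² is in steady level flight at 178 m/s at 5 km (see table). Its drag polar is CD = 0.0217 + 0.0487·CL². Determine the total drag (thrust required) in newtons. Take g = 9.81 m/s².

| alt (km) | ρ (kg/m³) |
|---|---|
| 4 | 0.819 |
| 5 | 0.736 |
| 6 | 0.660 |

At 5 km, from the table: ρ = 0.736 kg/m³.
Weight W = mg = 286000 × 9.81 = 2.8057×10^6 N; in level flight L = W.
q = ½ρv² = ½ × 0.736 × 178² = 11660 Pa.
Required CL = L/(qS) = 2.8057×10^6/(11660·424) = 0.5675.
CD = 0.0217 + 0.0487 × 0.5675² = 0.03739.
D = q·S·CD = 11660 × 424 × 0.03739 = 1.848×10^5 N

D = 1.85×10^5 N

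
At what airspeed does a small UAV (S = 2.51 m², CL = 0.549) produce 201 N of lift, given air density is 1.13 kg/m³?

v = 16.1 m/s

L = ½ρv²S·CL ⇒ v = √(2L/(ρ·S·CL))
v = √(2 × 201 / (1.13 × 2.51 × 0.549)) = √258.2 = 16.1 m/s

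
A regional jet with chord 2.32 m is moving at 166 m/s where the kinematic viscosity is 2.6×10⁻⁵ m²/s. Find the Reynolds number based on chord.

Re = 1.48×10^7

Re = v·c/ν = 166 × 2.32 / (2.6×10⁻⁵) = 1.48×10^7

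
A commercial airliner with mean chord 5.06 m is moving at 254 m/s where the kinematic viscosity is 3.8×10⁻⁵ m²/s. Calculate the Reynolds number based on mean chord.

Re = v·c/ν = 254 × 5.06 / (3.8×10⁻⁵) = 3.38×10^7

Re = 3.38×10^7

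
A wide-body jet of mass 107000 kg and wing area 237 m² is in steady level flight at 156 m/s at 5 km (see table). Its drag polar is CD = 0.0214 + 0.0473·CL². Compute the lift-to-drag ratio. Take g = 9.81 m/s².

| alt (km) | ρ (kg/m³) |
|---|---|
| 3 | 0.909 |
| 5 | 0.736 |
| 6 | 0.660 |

L/D = 15

At 5 km, from the table: ρ = 0.736 kg/m³.
In steady level flight, lift balances weight: W = mg = 107000 × 9.81 = 1.0497×10^6 N.
q = ½ρv² = ½ × 0.736 × 156² = 8956 Pa.
Required CL = L/(qS) = 1.0497×10^6/(8956·237) = 0.4945.
CD = 0.0214 + 0.0473 × 0.4945² = 0.03297.
L/D = CL/CD = 0.4945 / 0.03297 = 15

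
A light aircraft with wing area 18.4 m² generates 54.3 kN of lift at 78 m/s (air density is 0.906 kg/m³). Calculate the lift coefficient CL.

From L = ½ρv²S·CL, rearranging gives CL = 2L/(ρv²S).
CL = 2 × 54300 / (0.906 × 78² × 18.4) = 1.07

CL = 1.07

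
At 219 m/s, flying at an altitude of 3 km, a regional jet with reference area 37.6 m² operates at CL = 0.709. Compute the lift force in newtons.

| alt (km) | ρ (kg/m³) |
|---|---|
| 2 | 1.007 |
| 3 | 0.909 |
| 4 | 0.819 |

L = 5.81×10^5 N

At 3 km, from the table: ρ = 0.909 kg/m³.
L = ½ρv²S·CL = ½ × 0.909 × 219² × 37.6 × 0.709 = 5.81×10^5 N ≈ 581 kN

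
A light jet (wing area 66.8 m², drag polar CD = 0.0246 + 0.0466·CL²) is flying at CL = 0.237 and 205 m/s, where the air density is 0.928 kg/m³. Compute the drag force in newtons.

D = 35500 N

CD = 0.0246 + 0.0466 × 0.237² = 0.02722
D = ½ρv²S·CD = ½ × 0.928 × 205² × 66.8 × 0.02722 = 35500 N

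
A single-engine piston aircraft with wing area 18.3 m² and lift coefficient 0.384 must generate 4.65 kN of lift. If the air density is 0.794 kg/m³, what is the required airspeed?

L = ½ρv²S·CL ⇒ v = √(2L/(ρ·S·CL))
v = √(2 × 4650 / (0.794 × 18.3 × 0.384)) = √1667 = 40.8 m/s

v = 40.8 m/s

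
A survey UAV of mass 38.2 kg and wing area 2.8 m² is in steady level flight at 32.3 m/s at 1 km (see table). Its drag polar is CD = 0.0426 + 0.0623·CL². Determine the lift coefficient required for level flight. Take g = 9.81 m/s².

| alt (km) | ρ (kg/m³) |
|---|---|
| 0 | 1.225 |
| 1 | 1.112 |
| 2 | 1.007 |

At 1 km, from the table: ρ = 1.112 kg/m³.
In steady level flight, lift balances weight: W = mg = 38.2 × 9.81 = 374.74 N.
q = ½ρv² = ½ × 1.112 × 32.3² = 580.1 Pa.
Required CL = L/(qS) = 374.74/(580.1·2.8) = 0.2307.

CL = 0.231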